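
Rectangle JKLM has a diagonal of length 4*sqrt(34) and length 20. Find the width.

The diagonal of a rectangle forms a right triangle with the two sides.
Rearranging the Pythagorean theorem: missing side = sqrt(d^2 - known^2).
= sqrt(544 - 400) = sqrt(144) = 12.

12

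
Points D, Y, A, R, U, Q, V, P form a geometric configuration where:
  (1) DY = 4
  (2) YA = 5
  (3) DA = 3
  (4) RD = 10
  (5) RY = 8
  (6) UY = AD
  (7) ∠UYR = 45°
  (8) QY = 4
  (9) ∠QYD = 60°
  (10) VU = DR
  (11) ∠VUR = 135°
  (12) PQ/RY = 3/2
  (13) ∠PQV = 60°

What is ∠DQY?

Step 1: By the law of cosines on triangle QYD: QD² = 4² + 4² − 2·4·4·cos(60°) = 16, so QD = 4.
Step 2: By the inverse law of cosines on triangle DQY: cos(∠DQY) = (4² + 4² − 4²) / (2·4·4) = 16/32 = 0.5, so ∠DQY = 60°.

Therefore, the measure of angle ∠DQY = 60°.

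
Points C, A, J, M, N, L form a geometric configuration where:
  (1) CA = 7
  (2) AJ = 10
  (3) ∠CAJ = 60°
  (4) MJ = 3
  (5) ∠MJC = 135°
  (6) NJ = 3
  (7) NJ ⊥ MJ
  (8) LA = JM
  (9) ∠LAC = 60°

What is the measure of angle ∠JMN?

Step 1: By the law of cosines on triangle MJN: MN² = 3² + 3² − 2·3·3·cos(90°) = 18, so MN = 3·√2.
Step 2: By the inverse law of cosines on triangle JMN: cos(∠JMN) = (3² + (3·√2)² − 3²) / (2·3·3·√2) = 18/25.46 = 0.7071, so ∠JMN = 45°.

Therefore, the measure of angle ∠JMN = 45°.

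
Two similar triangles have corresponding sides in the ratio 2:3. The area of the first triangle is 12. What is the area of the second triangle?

For similar figures, the area ratio equals the square of the side ratio.
Side ratio (the first triangle to the second triangle) = 2:3, so area ratio = 2^2:3^2 = 4:9.
If the area of the first triangle is 12, then the area of the second triangle = 12 * (9/4) = 27.

27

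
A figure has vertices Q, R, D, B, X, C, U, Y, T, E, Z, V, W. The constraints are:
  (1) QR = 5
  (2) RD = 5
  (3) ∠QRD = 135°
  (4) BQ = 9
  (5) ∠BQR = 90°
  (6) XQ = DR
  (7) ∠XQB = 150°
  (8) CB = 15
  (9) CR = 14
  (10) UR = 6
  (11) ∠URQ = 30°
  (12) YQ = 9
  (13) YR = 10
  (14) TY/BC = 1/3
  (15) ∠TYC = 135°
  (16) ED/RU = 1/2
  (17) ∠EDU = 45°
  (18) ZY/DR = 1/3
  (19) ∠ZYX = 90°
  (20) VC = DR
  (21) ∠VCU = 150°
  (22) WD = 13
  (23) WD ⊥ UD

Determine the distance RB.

Step 1: By the law of cosines on triangle RQB: RB² = 5² + 9² − 2·5·9·cos(90°) = 106, so RB = √106.

Therefore, the length of RB = √106.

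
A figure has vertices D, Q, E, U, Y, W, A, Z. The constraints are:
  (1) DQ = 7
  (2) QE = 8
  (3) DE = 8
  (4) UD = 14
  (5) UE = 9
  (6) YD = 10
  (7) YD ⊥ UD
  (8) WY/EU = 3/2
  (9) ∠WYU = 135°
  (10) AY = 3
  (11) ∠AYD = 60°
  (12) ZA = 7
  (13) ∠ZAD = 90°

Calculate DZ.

Step 1: By the law of cosines on triangle DYA: DA² = 10² + 3² − 2·10·3·cos(60°) = 79, so DA = √79.
Step 2: By the law of cosines on triangle DAZ: DZ² = √79² + 7² − 2·√79·7·cos(90°) = 128, so DZ = 8·√2.

Therefore, the length of DZ = 8·√2.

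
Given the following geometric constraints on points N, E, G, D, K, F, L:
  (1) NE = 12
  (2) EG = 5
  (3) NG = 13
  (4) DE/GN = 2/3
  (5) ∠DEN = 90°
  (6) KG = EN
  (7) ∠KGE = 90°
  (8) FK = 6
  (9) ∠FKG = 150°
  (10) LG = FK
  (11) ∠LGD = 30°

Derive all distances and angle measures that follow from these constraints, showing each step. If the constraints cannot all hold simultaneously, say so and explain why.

The constraints are consistent.

From the given relations:
  DE = 2/3·GN = 2/3·13 ≈ 8.67
  KG = EN = 12
  LG = FK = 6

Step 1: From NE = 12, ED = 8.67, and ∠NED = 90°, by the law of cosines:
  ND² = NE² + ED² - 2·NE·ED·cos(90°) = 144 + 75.11 - 0 = 219.1
  ND ≈ 14.8

Step 2: From EG = 5, GK = 12, and ∠EGK = 90°, by the law of cosines:
  EK² = EG² + GK² - 2·EG·GK·cos(90°) = 25 + 144 - 0 = 169
  EK = 13

Step 3: From GK = 12, KF = 6, and ∠GKF = 150°, by the law of cosines:
  GF² = GK² + KF² - 2·GK·KF·cos(150°) = 144 + 36 + 124.7 = 304.7
  GF ≈ 17.46

Step 4: From NE = 12, NG = 13, EG = 5, by the inverse law of cosines:
  cos(∠ENG) = (NE² + NG² - EG²) / (2·NE·NG)
  ∠ENG = 22.62°

Step 5: From EG = 5, EN = 12, GN = 13, by the inverse law of cosines:
  cos(∠GEN) = (EG² + EN² - GN²) / (2·EG·EN)
  ∠GEN = 90°

Step 6: From GE = 5, GN = 13, EN = 12, by the inverse law of cosines:
  cos(∠EGN) = (GE² + GN² - EN²) / (2·GE·GN)
  ∠EGN = 67.38°

Step 7: From ND = 14.8, NE = 12, DE = 8.67, by the inverse law of cosines:
  cos(∠DNE) = (ND² + NE² - DE²) / (2·ND·NE)
  ∠DNE = 35.84°

Step 8: From EG = 5, EK = 13, GK = 12, by the inverse law of cosines:
  cos(∠GEK) = (EG² + EK² - GK²) / (2·EG·EK)
  ∠GEK = 67.38°

Step 9: From GF = 17.46, GK = 12, FK = 6, by the inverse law of cosines:
  cos(∠FGK) = (GF² + GK² - FK²) / (2·GF·GK)
  ∠FGK = 9.9°

Step 10: From DE = 8.67, DN = 14.8, EN = 12, by the inverse law of cosines:
  cos(∠EDN) = (DE² + DN² - EN²) / (2·DE·DN)
  ∠EDN = 54.16°

Step 11: From KE = 13, KG = 12, EG = 5, by the inverse law of cosines:
  cos(∠EKG) = (KE² + KG² - EG²) / (2·KE·KG)
  ∠EKG = 22.62°

Step 12: From FG = 17.46, FK = 6, GK = 12, by the inverse law of cosines:
  cos(∠GFK) = (FG² + FK² - GK²) / (2·FG·FK)
  ∠GFK = 20.1°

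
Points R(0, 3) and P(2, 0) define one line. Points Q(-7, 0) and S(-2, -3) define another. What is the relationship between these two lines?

Slope of line 1: m1 = (0 - 3)/(2 - 0) = -3/2 = -3/2
Slope of line 2: m2 = (-3 - 0)/(-2 - -7) = -3/5 = -3/5
For parallel lines we need equal slopes: -3/2 != -3/5.
For perpendicular lines we need m1*m2 = -1: (-3/2)(-3/5) = 9/10 != -1.
Since neither condition holds, the lines are neither parallel nor perpendicular.

Neither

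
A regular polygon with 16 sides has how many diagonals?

The number of diagonals in an n-gon is n(n - 3)/2.
For n = 16: 16(16 - 3)/2 = 16 × 13 / 2 = 104.

104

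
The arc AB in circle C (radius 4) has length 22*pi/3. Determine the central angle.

Arc length L = 2πr × θ/360, so θ = 360L / (2πr).
θ = 360 × 22*pi/3 / (2π × 4)
θ = 330°
θ = 330°

330°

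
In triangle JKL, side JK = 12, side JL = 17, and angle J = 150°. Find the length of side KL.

By the law of cosines: KL^2 = JK^2 + JL^2 - 2*JK*JL*cos(J)
KL^2 = 12^2 + 17^2 - 2*12*17*cos(150°)
KL^2 = 144 + 289 - 408*(-sqrt(3)/2)
KL^2 = 204*sqrt(3) + 433
KL = sqrt(204*sqrt(3) + 433)

sqrt(204*sqrt(3) + 433)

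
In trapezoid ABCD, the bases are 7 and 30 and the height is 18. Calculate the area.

Area = (7 + 30) * 18 / 2 = 666 / 2 = 333

333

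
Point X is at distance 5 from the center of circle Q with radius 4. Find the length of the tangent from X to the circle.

Let T be the point of tangency. Then QT ⊥ XT (radius ⊥ tangent).
In right triangle QTX: QX² = QT² + XT²
5² = 4² + XT²
XT² = 9, XT = 3

3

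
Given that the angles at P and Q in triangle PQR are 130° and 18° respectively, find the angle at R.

The interior angles sum to 180°: angle R = 180 - 130 - 18 = 32°.
The triangle is obtuse (angles 130°, 18°, 32°).

32 degrees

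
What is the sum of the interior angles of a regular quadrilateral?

The sum of interior angles of an n-sided polygon is (n - 2) * 180.
For n = 4: (4 - 2) * 180 = 2 * 180 = 360 degrees.

360 degrees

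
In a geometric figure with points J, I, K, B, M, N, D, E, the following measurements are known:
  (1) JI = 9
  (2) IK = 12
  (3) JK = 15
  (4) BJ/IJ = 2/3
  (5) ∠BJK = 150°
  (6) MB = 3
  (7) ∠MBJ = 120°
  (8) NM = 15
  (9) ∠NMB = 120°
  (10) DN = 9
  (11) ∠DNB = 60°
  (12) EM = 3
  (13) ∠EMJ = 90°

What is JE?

From the given relations: BJ = 2/3·IJ = 2/3·9 = 6.
Step 1: By the law of cosines on triangle JBM: JM² = 6² + 3² − 2·6·3·cos(120°) = 63, so JM = 3·√7.
Step 2: By the law of cosines on triangle JME: JE² = (3·√7)² + 3² − 2·3·√7·3·cos(90°) = 72, so JE = 6·√2.

Therefore, the length of JE = 6·√2.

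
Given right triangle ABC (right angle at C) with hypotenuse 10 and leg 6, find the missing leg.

BC = sqrt(10^2 - 6^2) = sqrt(64) = 8

8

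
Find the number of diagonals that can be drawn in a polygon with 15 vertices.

Total line segments between 15 vertices = C(15,2) = 105.
Subtract the 15 sides: 105 - 15 = 90 diagonals.

90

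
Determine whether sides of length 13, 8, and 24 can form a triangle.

Check the triangle inequality: 13 + 8 = 21 ≤ 24.
Since the sum of two sides does not exceed the third, no triangle can be formed.

No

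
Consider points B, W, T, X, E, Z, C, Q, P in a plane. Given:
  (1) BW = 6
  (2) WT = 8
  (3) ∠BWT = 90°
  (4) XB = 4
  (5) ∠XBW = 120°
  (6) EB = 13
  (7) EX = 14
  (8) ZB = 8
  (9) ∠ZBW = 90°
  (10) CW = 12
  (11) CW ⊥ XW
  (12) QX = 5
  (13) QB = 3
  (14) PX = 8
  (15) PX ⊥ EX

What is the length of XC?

Step 1: By the law of cosines on triangle XBW: XW² = 4² + 6² − 2·4·6·cos(120°) = 76, so XW = 2·√19.
Step 2: By the law of cosines on triangle XWC: XC² = (2·√19)² + 12² − 2·2·√19·12·cos(90°) = 220, so XC = 2·√55.

Therefore, the length of XC = 2·√55.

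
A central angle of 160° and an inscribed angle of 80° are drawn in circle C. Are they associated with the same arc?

By the inscribed angle theorem, if both angles subtend the same arc, the inscribed angle must be half the central angle.
Half of 160° = 80°, which equals the given inscribed angle of 80°.
Therefore, yes, they correspond to the same arc.

Yes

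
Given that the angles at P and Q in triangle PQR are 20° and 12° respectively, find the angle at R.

By the triangle angle sum property, the three interior angles of any triangle add up to 180°.
We know angle P = 20° and angle Q = 12°, so their sum is 32°.
Therefore angle R = 180° - 32° = 148°.

148 degrees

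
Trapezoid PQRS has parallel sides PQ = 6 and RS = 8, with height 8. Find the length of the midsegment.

The midsegment (median) of a trapezoid connects the midpoints of the non-parallel sides.
Its length is the average of the two bases: (6 + 8) / 2 = 7.

7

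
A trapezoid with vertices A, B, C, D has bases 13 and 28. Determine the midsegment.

midsegment = (13 + 28) / 2 = 41 / 2 = 41/2

41/2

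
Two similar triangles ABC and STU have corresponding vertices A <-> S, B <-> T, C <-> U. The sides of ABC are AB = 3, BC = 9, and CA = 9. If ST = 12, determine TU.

Since the triangles are similar, the ratio of corresponding sides is constant.
Scale factor k = ST / AB = 12 / 3 = 4
TU = k * BC = 4 * 9 = 36

36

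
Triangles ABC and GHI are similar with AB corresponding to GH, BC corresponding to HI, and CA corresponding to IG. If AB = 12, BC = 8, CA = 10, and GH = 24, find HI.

k = 24/12 = 2. HI = 2 * 8 = 16.

16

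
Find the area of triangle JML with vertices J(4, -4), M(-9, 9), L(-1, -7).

The Shoelace formula computes the area from vertex coordinates by summing cross products.
For vertices (4,-4), (-9,9), (-1,-7):
Signed sum = 4*9 - -9*-4 + -9*-7 - -1*9 + -1*-4 - 4*-7
= 0 + 72 + 32 = 104
Area = (1/2)|104| = 52.

52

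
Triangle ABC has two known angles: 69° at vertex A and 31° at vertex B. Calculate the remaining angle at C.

The interior angles sum to 180°: angle C = 180 - 69 - 31 = 80°.
The triangle is acute (angles 69°, 31°, 80°).

80 degrees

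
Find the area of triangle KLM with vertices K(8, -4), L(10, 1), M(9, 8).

Using the Shoelace formula for a triangle:
Area = (1/2)|x0(y1 - y2) + x1(y2 - y0) + x2(y0 - y1)|
Area = (1/2)|8(1 - 8) + 10(8 - -4) + 9(-4 - 1)|
Area = (1/2)|-56 + 120 + -45|
Area = (1/2)|19|
Area = (1/2)(19)
Area = 19/2

19/2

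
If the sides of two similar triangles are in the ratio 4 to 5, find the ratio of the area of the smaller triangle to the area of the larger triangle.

Area scales with the square of linear dimensions. If every length is multiplied by 4/5, then the area is multiplied by (4/5)^2 = 16/25.
The area ratio is 16:25.

16:25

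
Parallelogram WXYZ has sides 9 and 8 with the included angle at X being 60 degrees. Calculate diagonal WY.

The diagonal of a parallelogram can be found by treating two adjacent sides and the diagonal as a triangle.
Applying the law of cosines with sides 9, 8 and included angle 60°:
d^2 = 81 + 64 - 144*cos(60°) = 73
d = sqrt(73)

sqrt(73)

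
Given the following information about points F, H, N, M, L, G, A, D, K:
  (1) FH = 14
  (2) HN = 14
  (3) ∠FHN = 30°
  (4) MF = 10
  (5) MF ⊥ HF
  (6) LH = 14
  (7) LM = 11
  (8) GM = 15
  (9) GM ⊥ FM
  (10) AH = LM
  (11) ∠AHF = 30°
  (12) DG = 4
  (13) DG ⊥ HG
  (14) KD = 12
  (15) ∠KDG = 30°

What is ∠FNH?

Step 1: By the law of cosines on triangle NHF: NF² = 14² + 14² − 2·14·14·cos(30°) = 52.52, so NF ≈ 7.25.
Step 2: By the inverse law of cosines on triangle FNH: cos(∠FNH) = (7.25² + 14² − 14²) / (2·7.25·14) = 52.52/202.91 = 0.2588, so ∠FNH = 75°.

Therefore, the measure of angle ∠FNH = 75°.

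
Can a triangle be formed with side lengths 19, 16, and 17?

Check all three triangle inequalities:
19 + 16 = 35 > 17 ✓
19 + 17 = 36 > 16 ✓
16 + 17 = 33 > 19 ✓
All conditions hold, so these sides form a valid triangle.

Yes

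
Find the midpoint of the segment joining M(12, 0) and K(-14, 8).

The midpoint is the average of the coordinates:
x: (12 + -14)/2 = -1
y: (0 + 8)/2 = 4
Midpoint = (-1, 4)

(-1, 4)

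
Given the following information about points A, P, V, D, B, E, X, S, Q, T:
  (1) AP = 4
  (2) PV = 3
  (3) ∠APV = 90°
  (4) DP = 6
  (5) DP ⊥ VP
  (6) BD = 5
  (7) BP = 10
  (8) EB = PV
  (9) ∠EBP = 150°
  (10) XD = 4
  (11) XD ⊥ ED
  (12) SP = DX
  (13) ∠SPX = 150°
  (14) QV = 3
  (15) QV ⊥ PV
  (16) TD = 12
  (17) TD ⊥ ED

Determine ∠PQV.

Step 1: By the law of cosines on triangle QVP: QP² = 3² + 3² − 2·3·3·cos(90°) = 18, so QP = 3·√2.
Step 2: By the inverse law of cosines on triangle PQV: cos(∠PQV) = ((3·√2)² + 3² − 3²) / (2·3·√2·3) = 18/25.46 = 0.7071, so ∠PQV = 45°.

Therefore, the measure of angle ∠PQV = 45°.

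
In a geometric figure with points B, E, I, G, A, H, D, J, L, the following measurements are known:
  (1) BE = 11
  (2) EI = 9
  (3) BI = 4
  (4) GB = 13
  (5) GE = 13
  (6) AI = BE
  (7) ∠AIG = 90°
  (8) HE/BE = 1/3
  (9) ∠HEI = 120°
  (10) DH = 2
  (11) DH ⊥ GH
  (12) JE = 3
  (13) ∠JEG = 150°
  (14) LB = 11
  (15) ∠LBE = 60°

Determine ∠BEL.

Step 1: By the law of cosines on triangle EBL: EL² = 11² + 11² − 2·11·11·cos(60°) = 121, so EL = 11.
Step 2: By the inverse law of cosines on triangle BEL: cos(∠BEL) = (11² + 11² − 11²) / (2·11·11) = 121/242 = 0.5, so ∠BEL = 60°.

Therefore, the measure of angle ∠BEL = 60°.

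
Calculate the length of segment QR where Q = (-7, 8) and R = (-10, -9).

The horizontal distance is |-10 - -7| = 3 and the vertical distance is |-9 - 8| = 17.
By the Pythagorean theorem, d = sqrt(3^2 + 17^2) = sqrt(298).

sqrt(298)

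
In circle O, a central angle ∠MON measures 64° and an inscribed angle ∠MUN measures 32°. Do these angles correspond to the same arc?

By the inscribed angle theorem, if both angles subtend the same arc, the inscribed angle must be half the central angle.
Half of 64° = 32°, which equals the given inscribed angle of 32°.
Therefore, yes, they correspond to the same arc.

Yes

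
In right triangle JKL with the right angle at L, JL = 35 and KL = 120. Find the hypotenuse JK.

In a right triangle, the square of the hypotenuse equals the sum of the squares of the two legs.
The legs are 35 and 120, so the hypotenuse = sqrt(1225 + 14400) = sqrt(15625) = 125.

125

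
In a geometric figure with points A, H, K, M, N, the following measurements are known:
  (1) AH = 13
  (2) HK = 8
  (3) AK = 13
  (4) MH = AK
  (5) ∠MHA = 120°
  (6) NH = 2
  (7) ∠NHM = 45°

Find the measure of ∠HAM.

From the given relations: MH = AK = 13.
Step 1: By the law of cosines on triangle AHM: AM² = 13² + 13² − 2·13·13·cos(120°) = 507, so AM = 13·√3.
Step 2: By the inverse law of cosines on triangle HAM: cos(∠HAM) = (13² + (13·√3)² − 13²) / (2·13·13·√3) = 507/585.43 = 0.866, so ∠HAM = 30°.

Therefore, the measure of angle ∠HAM = 30°.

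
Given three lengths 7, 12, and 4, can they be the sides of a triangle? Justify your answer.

Check the triangle inequality: 7 + 4 = 11 ≤ 12.
Since the sum of two sides does not exceed the third, no triangle can be formed.

No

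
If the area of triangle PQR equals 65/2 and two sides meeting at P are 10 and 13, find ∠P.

From the SAS area formula Area = (1/2)ab sin(C), rearranging gives sin(C) = 2*Area/(ab).
sin(C) = 2 * 65/2 / (130) = 1/2.
Therefore C = arcsin(1/2) = 30°.
Since sin(180° - C) = sin(C), the obtuse angle 150° gives the same area, so C = 30° or C = 150°.

30° or 150°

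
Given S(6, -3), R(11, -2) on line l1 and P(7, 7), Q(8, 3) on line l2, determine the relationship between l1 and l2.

Slope of line 1: m1 = (-2 - -3)/(11 - 6) = 1/5 = 1/5
Slope of line 2: m2 = (3 - 7)/(8 - 7) = -4/1 = -4
m1 != m2 and m1*m2 = -4/5 != -1. Neither.

Neither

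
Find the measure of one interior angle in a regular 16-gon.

Each interior angle of a regular n-gon is (n - 2) * 180 / n.
For n = 16: (16 - 2) * 180 / 16 = 2520/16 = 315/2 degrees.

315/2 degrees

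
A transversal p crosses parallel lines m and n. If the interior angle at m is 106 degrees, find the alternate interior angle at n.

Alternate interior angles lie on opposite sides of the transversal, between the parallel lines.
By the alternate interior angle theorem, they are equal: 106 degrees.

106 degrees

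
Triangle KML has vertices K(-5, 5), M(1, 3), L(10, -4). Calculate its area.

Shoelace: Area = (1/2)|-5(3--4) + 1(-4-5) + 10(5-3)| = (1/2)(24) = 12

12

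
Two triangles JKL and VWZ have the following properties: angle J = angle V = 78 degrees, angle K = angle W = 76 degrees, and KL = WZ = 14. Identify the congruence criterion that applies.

The given information provides:
angle J = angle V = 78 degrees, angle K = angle W = 76 degrees, and KL = WZ = 14
This matches the AAS congruence theorem.
Two pairs of corresponding angles and a non-included side are equal (Angle-Angle-Side).

AAS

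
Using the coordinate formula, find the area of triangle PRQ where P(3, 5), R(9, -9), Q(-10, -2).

Shoelace: Area = (1/2)|3(-9--2) + 9(-2-5) + -10(5--9)| = (1/2)(224) = 112

112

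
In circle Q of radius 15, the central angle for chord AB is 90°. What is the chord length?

Drop a perpendicular from the center to the chord, bisecting both the chord and the central angle.
Each half-chord = r sin(θ/2) = 15 sin(45°).
The full chord = 2 × 15 × sin(45°) = 15*sqrt(2).

15*sqrt(2)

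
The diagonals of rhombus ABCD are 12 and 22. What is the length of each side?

Half-diagonals are 6 and 11. side = sqrt(6^2 + 11^2) = sqrt(157)

sqrt(157)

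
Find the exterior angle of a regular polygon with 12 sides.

Each exterior angle of a regular n-gon is 360 / n.
For n = 12: 360 / 12 = 30 degrees.

30 degrees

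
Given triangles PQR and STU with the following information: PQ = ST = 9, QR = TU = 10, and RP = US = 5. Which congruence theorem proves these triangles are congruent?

The given information matches SSS: All three pairs of corresponding sides are equal (Side-Side-Side).

SSS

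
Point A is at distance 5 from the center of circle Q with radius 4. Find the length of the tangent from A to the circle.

Let T be the point of tangency. Then QT ⊥ AT (radius ⊥ tangent).
In right triangle QTA: QA² = QT² + AT²
5² = 4² + AT²
AT² = 9, AT = 3

3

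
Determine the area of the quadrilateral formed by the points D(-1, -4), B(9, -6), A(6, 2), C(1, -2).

The Shoelace formula works by pairing each vertex with the next (cycling back to the first).
For each pair, compute x_i*y_(i+1) - x_(i+1)*y_i:
  (-1*-6 - 9*-4) = 42
  (9*2 - 6*-6) = 54
  (6*-2 - 1*2) = -14
  (1*-4 - -1*-2) = -6
Taking half the absolute value of the total: Area = (1/2)(76) = 38.

38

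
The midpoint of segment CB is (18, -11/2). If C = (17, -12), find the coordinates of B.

Using the midpoint formula: M = ((x1 + x2)/2, (y1 + y2)/2)
We know M = (18, -11/2) and C = (17, -12)
For x: 18 = (17 + x2)/2, so x2 = 2*18 - 17 = 19
For y: -11/2 = (-12 + y2)/2, so y2 = 2*-11/2 - -12 = 1
B = (19, 1)

(19, 1)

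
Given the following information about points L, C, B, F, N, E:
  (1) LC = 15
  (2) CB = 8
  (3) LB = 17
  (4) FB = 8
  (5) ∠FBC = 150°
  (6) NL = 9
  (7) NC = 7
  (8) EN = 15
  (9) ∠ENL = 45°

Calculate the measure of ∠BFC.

Step 1: By the law of cosines on triangle FBC: FC² = 8² + 8² − 2·8·8·cos(150°) = 238.85, so FC ≈ 15.45.
Step 2: By the inverse law of cosines on triangle BFC: cos(∠BFC) = (8² + 15.45² − 8²) / (2·8·15.45) = 238.85/247.28 = 0.9659, so ∠BFC = 15°.

Therefore, the measure of angle ∠BFC = 15°.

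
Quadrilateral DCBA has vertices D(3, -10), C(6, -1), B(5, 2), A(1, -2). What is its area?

Using the Shoelace formula for a quadrilateral (vertices in order):
Area = (1/2)|sum of (x_i * y_(i+1) - x_(i+1) * y_i)|
Terms: (3*-1 - 6*-10) = 57, (6*2 - 5*-1) = 17, (5*-2 - 1*2) = -12, (1*-10 - 3*-2) = -4
Sum = 58
Area = (1/2)(58) = 29

29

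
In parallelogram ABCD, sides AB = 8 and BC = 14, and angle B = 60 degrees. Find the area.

Area = 8 * 14 * sin(60°) = 112 * sqrt(3)/2 = 56*sqrt(3)

56*sqrt(3)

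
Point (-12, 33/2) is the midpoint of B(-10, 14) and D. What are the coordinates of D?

Using the midpoint formula: M = ((x1 + x2)/2, (y1 + y2)/2)
We know M = (-12, 33/2) and B = (-10, 14)
For x: -12 = (-10 + x2)/2, so x2 = 2*-12 - -10 = -14
For y: 33/2 = (14 + y2)/2, so y2 = 2*33/2 - 14 = 19
D = (-14, 19)

(-14, 19)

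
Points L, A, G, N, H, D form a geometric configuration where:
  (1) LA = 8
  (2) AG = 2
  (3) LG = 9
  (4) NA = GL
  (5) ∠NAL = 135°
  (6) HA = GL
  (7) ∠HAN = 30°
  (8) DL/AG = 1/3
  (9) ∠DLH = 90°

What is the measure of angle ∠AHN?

From the given relations: HA = GL = 9; NA = GL = 9.
Step 1: By the law of cosines on triangle HAN: HN² = 9² + 9² − 2·9·9·cos(30°) = 21.7, so HN ≈ 4.66.
Step 2: By the inverse law of cosines on triangle AHN: cos(∠AHN) = (9² + 4.66² − 9²) / (2·9·4.66) = 21.7/83.86 = 0.2588, so ∠AHN = 75°.

Therefore, the measure of angle ∠AHN = 75°.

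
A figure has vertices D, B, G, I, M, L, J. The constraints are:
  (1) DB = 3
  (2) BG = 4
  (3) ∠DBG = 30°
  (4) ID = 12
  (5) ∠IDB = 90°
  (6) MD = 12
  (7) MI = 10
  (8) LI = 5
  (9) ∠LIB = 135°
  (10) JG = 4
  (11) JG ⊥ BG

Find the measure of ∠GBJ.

Step 1: By the law of cosines on triangle BGJ: BJ² = 4² + 4² − 2·4·4·cos(90°) = 32, so BJ = 4·√2.
Step 2: By the inverse law of cosines on triangle GBJ: cos(∠GBJ) = (4² + (4·√2)² − 4²) / (2·4·4·√2) = 32/45.25 = 0.7071, so ∠GBJ = 45°.

Therefore, the measure of angle ∠GBJ = 45°.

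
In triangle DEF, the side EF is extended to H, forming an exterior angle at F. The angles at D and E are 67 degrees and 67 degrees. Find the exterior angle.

The interior angle at F is 180 - 67 - 67 = 46 degrees.
The exterior angle and interior angle at F are supplementary:
Exterior angle = 180 - 46 = 134 degrees.

134 degrees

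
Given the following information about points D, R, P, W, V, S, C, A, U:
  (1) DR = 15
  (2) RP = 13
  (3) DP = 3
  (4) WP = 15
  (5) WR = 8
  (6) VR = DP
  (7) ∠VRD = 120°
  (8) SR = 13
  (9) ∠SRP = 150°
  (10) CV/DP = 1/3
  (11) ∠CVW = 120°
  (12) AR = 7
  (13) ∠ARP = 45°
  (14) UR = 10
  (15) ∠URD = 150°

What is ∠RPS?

Step 1: By the law of cosines on triangle PRS: PS² = 13² + 13² − 2·13·13·cos(150°) = 630.72, so PS ≈ 25.11.
Step 2: By the inverse law of cosines on triangle RPS: cos(∠RPS) = (13² + 25.11² − 13²) / (2·13·25.11) = 630.72/652.97 = 0.9659, so ∠RPS = 15°.

Therefore, the measure of angle ∠RPS = 15°.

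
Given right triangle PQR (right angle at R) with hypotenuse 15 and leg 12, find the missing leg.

By the Pythagorean theorem: QR^2 = PQ^2 - PR^2
QR^2 = 15^2 - 12^2 = 225 - 144 = 81
QR = sqrt(81) = 9

9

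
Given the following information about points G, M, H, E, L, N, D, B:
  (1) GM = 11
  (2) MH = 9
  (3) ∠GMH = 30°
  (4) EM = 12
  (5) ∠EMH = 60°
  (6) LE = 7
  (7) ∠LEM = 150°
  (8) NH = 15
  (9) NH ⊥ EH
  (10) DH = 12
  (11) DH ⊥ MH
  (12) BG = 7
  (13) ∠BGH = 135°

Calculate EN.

Step 1: By the law of cosines on triangle EMH: EH² = 12² + 9² − 2·12·9·cos(60°) = 117, so EH = 3·√13.
Step 2: By the law of cosines on triangle EHN: EN² = (3·√13)² + 15² − 2·3·√13·15·cos(90°) = 342, so EN = 3·√38.

Therefore, the length of EN = 3·√38.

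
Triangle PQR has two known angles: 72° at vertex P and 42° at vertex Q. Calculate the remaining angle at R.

By the triangle angle sum property, the three interior angles of any triangle add up to 180°.
We know angle P = 72° and angle Q = 42°, so their sum is 114°.
Therefore angle R = 180° - 114° = 66°.

66 degrees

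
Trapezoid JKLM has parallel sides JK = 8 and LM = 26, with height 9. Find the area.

A trapezoid's area equals the midsegment times the height.
The midsegment is (8 + 26) / 2 = 17.
Area = 17 * 9 = 153.

153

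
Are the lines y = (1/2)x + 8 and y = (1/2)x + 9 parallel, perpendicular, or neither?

Slope of line 1: m1 = 1/2
Slope of line 2: m2 = 1/2
Two lines are parallel if and only if they have equal slopes (or both are vertical).
Here m1 = m2 = 1/2, confirming the lines are parallel.

Parallel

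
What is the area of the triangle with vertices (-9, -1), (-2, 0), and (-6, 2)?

Using the Shoelace formula for a triangle:
Area = (1/2)|x0(y1 - y2) + x1(y2 - y0) + x2(y0 - y1)|
Area = (1/2)|-9(0 - 2) + -2(2 - -1) + -6(-1 - 0)|
Area = (1/2)|18 + -6 + 6|
Area = (1/2)|18|
Area = (1/2)(18)
Area = 9

9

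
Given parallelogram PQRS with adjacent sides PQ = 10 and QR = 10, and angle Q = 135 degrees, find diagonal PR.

The diagonal of a parallelogram can be found by treating two adjacent sides and the diagonal as a triangle.
Applying the law of cosines with sides 10, 10 and included angle 135°:
d^2 = 100 + 100 - 200*cos(135°) = 100*sqrt(2) + 200
d = 10*sqrt(sqrt(2) + 2)

10*sqrt(sqrt(2) + 2)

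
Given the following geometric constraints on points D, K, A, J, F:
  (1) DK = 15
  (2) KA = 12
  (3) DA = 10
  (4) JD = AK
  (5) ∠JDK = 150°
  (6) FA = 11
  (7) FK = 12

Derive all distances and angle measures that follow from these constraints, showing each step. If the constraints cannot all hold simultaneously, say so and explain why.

The constraints are consistent.

From the given relations:
  JD = AK = 12

Step 1: From KD = 15, DJ = 12, and ∠KDJ = 150°, by the law of cosines:
  KJ² = KD² + DJ² - 2·KD·DJ·cos(150°) = 225 + 144 + 311.8 = 680.8
  KJ ≈ 26.09

Step 2: From DA = 10, DK = 15, AK = 12, by the inverse law of cosines:
  cos(∠ADK) = (DA² + DK² - AK²) / (2·DA·DK)
  ∠ADK = 52.89°

Step 3: From KA = 12, KD = 15, AD = 10, by the inverse law of cosines:
  cos(∠AKD) = (KA² + KD² - AD²) / (2·KA·KD)
  ∠AKD = 41.65°

Step 4: From KA = 12, KF = 12, AF = 11, by the inverse law of cosines:
  cos(∠AKF) = (KA² + KF² - AF²) / (2·KA·KF)
  ∠AKF = 54.56°

Step 5: From AD = 10, AK = 12, DK = 15, by the inverse law of cosines:
  cos(∠DAK) = (AD² + AK² - DK²) / (2·AD·AK)
  ∠DAK = 85.46°

Step 6: From AF = 11, AK = 12, FK = 12, by the inverse law of cosines:
  cos(∠FAK) = (AF² + AK² - FK²) / (2·AF·AK)
  ∠FAK = 62.72°

Step 7: From FA = 11, FK = 12, AK = 12, by the inverse law of cosines:
  cos(∠AFK) = (FA² + FK² - AK²) / (2·FA·FK)
  ∠AFK = 62.72°

Step 8: From KD = 15, KJ = 26.09, DJ = 12, by the inverse law of cosines:
  cos(∠DKJ) = (KD² + KJ² - DJ²) / (2·KD·KJ)
  ∠DKJ = 13.29°

Step 9: From JD = 12, JK = 26.09, DK = 15, by the inverse law of cosines:
  cos(∠DJK) = (JD² + JK² - DK²) / (2·JD·JK)
  ∠DJK = 16.71°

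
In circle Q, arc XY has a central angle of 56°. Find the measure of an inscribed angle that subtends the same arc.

By the inscribed angle theorem, the inscribed angle is half the central angle.
Inscribed angle = 56° / 2 = 28°

28°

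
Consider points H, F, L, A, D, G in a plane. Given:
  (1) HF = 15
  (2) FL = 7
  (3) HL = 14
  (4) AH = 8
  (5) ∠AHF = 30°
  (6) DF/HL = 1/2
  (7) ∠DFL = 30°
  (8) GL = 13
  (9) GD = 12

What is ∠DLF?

From the given relations: DF = 1/2·HL = 1/2·14 = 7.
Step 1: By the law of cosines on triangle LFD: LD² = 7² + 7² − 2·7·7·cos(30°) = 13.13, so LD ≈ 3.62.
Step 2: By the inverse law of cosines on triangle DLF: cos(∠DLF) = (3.62² + 7² − 7²) / (2·3.62·7) = 13.13/50.73 = 0.2588, so ∠DLF = 75°.

Therefore, the measure of angle ∠DLF = 75°.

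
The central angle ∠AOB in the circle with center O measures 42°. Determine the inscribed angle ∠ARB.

By the inscribed angle theorem, the inscribed angle is half the central angle.
Inscribed angle = 42° / 2 = 21°

21°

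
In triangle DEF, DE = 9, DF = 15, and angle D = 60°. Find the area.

When two sides and the included angle are known, the area formula is (1/2)ab sin(C).
The height from one side to the opposite vertex is 15 sin(60°) = 15*sqrt(3)/2.
Area = (1/2) * 9 * 15*sqrt(3)/2 = 135*sqrt(3)/4.

135*sqrt(3)/4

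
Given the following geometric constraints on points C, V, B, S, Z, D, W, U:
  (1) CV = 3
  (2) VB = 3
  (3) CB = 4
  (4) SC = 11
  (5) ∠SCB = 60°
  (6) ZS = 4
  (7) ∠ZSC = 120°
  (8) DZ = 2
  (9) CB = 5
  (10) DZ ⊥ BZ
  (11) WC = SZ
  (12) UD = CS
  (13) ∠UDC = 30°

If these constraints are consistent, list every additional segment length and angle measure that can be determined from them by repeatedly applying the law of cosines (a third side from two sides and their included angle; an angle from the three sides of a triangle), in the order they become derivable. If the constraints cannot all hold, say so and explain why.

These constraints are not satisfiable: (3) CB = 4 and (9) CB = 5 assign two different lengths to the same segment. No planar figure meets all of them, so nothing further can be derived.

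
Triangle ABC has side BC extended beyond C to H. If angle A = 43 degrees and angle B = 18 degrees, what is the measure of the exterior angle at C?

The interior angle at C is 180 - 43 - 18 = 119 degrees.
The exterior angle and interior angle at C are supplementary:
Exterior angle = 180 - 119 = 61 degrees.

61 degrees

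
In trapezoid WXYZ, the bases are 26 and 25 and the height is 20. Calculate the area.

A trapezoid's area equals the midsegment times the height.
The midsegment is (26 + 25) / 2 = 51/2.
Area = 51/2 * 20 = 510.

510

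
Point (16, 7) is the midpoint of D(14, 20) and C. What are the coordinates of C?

Using the midpoint formula: M = ((x1 + x2)/2, (y1 + y2)/2)
We know M = (16, 7) and D = (14, 20)
For x: 16 = (14 + x2)/2, so x2 = 2*16 - 14 = 18
For y: 7 = (20 + y2)/2, so y2 = 2*7 - 20 = -6
C = (18, -6)

(18, -6)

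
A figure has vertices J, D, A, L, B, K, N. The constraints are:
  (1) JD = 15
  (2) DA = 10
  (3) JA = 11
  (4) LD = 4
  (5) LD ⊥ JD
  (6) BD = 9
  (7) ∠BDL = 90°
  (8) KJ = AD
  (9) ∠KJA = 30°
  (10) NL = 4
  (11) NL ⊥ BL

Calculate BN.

Step 1: By the law of cosines on triangle LDB: LB² = 4² + 9² − 2·4·9·cos(90°) = 97, so LB = √97.
Step 2: By the law of cosines on triangle BLN: BN² = √97² + 4² − 2·√97·4·cos(90°) = 113, so BN = √113.

Therefore, the length of BN = √113.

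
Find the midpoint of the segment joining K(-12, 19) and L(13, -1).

The midpoint is the average of the coordinates:
x: (-12 + 13)/2 = 1/2
y: (19 + -1)/2 = 9
Midpoint = (1/2, 9)

(1/2, 9)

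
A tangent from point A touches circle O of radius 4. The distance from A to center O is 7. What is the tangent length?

The tangent, radius, and line from the external point to the center form a right triangle.
The right angle is where the tangent meets the radius.
By the Pythagorean theorem: tangent² + 4² = 7²
tangent² = 49 - 16 = 33
tangent = sqrt(33)

sqrt(33)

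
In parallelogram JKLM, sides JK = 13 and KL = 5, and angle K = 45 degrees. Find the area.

Area = a * b * sin(theta)
Area = 13 * 5 * sin(45 degrees)
Area = 65 * sqrt(2)/2
Area = 65*sqrt(2)/2

65*sqrt(2)/2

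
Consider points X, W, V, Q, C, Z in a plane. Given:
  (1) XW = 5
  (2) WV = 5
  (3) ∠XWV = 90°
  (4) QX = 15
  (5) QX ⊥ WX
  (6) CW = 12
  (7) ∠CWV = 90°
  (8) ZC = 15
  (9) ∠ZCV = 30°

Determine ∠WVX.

Step 1: By the law of cosines on triangle VWX: VX² = 5² + 5² − 2·5·5·cos(90°) = 50, so VX = 5·√2.
Step 2: By the inverse law of cosines on triangle WVX: cos(∠WVX) = (5² + (5·√2)² − 5²) / (2·5·5·√2) = 50/70.71 = 0.7071, so ∠WVX = 45°.

Therefore, the measure of angle ∠WVX = 45°.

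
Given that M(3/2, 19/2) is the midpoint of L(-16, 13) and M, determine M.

Using the midpoint formula: M = ((x1 + x2)/2, (y1 + y2)/2)
We know M = (3/2, 19/2) and L = (-16, 13)
For x: 3/2 = (-16 + x2)/2, so x2 = 2*3/2 - -16 = 19
For y: 19/2 = (13 + y2)/2, so y2 = 2*19/2 - 13 = 6
M = (19, 6)

(19, 6)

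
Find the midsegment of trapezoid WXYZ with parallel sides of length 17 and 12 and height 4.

The midsegment of a trapezoid = (base1 + base2) / 2
midsegment = (17 + 12) / 2
midsegment = 29 / 2
midsegment = 29/2

29/2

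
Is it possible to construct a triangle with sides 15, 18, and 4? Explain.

Check all three triangle inequalities:
15 + 18 = 33 > 4 ✓
15 + 4 = 19 > 18 ✓
18 + 4 = 22 > 15 ✓
All conditions hold, so these sides form a valid triangle.

Yes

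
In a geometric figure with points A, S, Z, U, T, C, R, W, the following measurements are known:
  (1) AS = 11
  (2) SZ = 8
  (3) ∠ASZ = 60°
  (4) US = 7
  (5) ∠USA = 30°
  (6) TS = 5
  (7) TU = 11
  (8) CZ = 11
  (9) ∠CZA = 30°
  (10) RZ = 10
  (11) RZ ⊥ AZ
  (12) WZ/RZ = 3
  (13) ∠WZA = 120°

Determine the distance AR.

Step 1: By the law of cosines on triangle ZSA: ZA² = 8² + 11² − 2·8·11·cos(60°) = 97, so ZA = √97.
Step 2: By the law of cosines on triangle AZR: AR² = √97² + 10² − 2·√97·10·cos(90°) = 197, so AR = √197.

Therefore, the length of AR = √197.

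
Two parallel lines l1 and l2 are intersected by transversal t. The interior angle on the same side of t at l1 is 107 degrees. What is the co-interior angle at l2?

Co-interior (same-side interior) angles are between the parallel lines on the same side of the transversal.
Unlike corresponding or alternate interior angles, they are supplementary rather than equal.
So the angle = 180 - 107 = 73 degrees.

73 degrees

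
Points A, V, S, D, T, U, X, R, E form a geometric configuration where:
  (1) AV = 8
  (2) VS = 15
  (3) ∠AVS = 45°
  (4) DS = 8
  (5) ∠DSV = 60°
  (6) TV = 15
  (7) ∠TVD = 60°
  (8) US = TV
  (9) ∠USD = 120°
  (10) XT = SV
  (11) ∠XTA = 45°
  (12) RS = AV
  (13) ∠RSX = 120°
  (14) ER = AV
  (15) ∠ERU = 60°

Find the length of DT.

Step 1: By the law of cosines on triangle DSV: DV² = 8² + 15² − 2·8·15·cos(60°) = 169, so DV = 13.
Step 2: By the law of cosines on triangle DVT: DT² = 13² + 15² − 2·13·15·cos(60°) = 199, so DT = √199.

Therefore, the length of DT = √199.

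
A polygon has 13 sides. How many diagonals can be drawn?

The number of diagonals in an n-gon is n(n - 3)/2.
For n = 13: 13(13 - 3)/2 = 13 × 10 / 2 = 65.

65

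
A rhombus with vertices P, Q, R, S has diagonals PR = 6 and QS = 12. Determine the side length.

The diagonals of a rhombus bisect each other at right angles.
Half-diagonals: 6/2 = 3 and 12/2 = 6
side = sqrt(3^2 + 6^2)
side = sqrt(9 + 36)
side = sqrt(45) = 3*sqrt(5)

3*sqrt(5)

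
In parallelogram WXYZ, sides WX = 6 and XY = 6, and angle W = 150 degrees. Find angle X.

Consecutive angles are supplementary: angle X = 180 - 150 = 30 degrees.

30 degrees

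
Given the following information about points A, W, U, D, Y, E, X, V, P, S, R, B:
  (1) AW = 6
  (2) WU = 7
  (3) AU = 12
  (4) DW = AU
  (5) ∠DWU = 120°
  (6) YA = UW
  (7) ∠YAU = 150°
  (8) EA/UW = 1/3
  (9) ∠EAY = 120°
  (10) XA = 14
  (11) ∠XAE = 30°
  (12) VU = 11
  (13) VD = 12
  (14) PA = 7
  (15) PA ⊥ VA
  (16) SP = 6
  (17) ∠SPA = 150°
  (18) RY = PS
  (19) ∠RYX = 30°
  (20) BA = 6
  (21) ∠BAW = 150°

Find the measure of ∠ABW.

Step 1: By the law of cosines on triangle BAW: BW² = 6² + 6² − 2·6·6·cos(150°) = 134.35, so BW ≈ 11.59.
Step 2: By the inverse law of cosines on triangle ABW: cos(∠ABW) = (6² + 11.59² − 6²) / (2·6·11.59) = 134.35/139.09 = 0.9659, so ∠ABW = 15°.

Therefore, the measure of angle ∠ABW = 15°.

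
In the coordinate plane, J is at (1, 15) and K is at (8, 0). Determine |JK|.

d = sqrt((8 - 1)^2 + (0 - 15)^2)
d = sqrt(7^2 + -15^2)
d = sqrt(49 + 225)
d = sqrt(274)

sqrt(274)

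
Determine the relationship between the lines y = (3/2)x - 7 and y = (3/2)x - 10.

Slope of line 1: m1 = 3/2
Slope of line 2: m2 = 3/2
Since m1 = m2 = 3/2, the lines are parallel.

Parallel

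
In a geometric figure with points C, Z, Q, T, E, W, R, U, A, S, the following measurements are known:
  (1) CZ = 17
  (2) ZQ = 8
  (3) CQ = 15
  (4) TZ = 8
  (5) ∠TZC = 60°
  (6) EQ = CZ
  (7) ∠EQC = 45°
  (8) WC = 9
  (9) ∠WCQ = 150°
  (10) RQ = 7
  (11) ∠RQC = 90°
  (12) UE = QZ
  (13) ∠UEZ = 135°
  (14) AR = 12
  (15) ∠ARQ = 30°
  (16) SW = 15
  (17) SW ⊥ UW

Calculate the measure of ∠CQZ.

Step 1: By the inverse law of cosines on triangle CQZ: cos(∠CQZ) = (15² + 8² − 17²) / (2·15·8) = 0/240 = 0, so ∠CQZ = 90°.

Therefore, the measure of angle ∠CQZ = 90°.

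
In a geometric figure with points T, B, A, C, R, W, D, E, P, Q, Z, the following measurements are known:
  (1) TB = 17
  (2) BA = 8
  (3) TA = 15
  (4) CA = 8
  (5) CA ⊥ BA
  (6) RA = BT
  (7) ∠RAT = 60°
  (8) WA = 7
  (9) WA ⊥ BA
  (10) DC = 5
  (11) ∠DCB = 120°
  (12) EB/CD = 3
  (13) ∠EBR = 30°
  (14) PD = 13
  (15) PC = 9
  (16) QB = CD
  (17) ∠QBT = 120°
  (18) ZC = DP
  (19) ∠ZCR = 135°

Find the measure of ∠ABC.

Step 1: By the law of cosines on triangle BAC: BC² = 8² + 8² − 2·8·8·cos(90°) = 128, so BC = 8·√2.
Step 2: By the inverse law of cosines on triangle ABC: cos(∠ABC) = (8² + (8·√2)² − 8²) / (2·8·8·√2) = 128/181.02 = 0.7071, so ∠ABC = 45°.

Therefore, the measure of angle ∠ABC = 45°.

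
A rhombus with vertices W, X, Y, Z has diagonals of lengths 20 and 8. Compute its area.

Area = (20 * 8) / 2 = 160 / 2 = 80

80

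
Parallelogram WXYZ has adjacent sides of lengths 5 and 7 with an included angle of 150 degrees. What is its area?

The area of a parallelogram equals the product of two adjacent sides times the sine of the included angle.
This is because the height equals 7 * sin(150°) = 7/2.
Area = 5 * 7/2 = 35/2

35/2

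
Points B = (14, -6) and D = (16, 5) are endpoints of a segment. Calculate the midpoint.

The midpoint is the average of the coordinates:
x: (14 + 16)/2 = 15
y: (-6 + 5)/2 = -1/2
Midpoint = (15, -1/2)

(15, -1/2)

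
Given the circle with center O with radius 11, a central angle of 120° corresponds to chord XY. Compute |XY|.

Chord length = 2r sin(θ/2)
= 2 × 11 × sin(120°/2)
= 2 × 11 × sin(60°)
= 11*sqrt(3)

11*sqrt(3)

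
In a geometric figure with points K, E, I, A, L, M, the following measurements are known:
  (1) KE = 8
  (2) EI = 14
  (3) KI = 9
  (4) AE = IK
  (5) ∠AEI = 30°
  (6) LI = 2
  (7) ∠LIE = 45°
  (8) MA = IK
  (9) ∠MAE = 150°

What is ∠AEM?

From the given relations: AE = IK = 9; MA = IK = 9.
Step 1: By the law of cosines on triangle EAM: EM² = 9² + 9² − 2·9·9·cos(150°) = 302.3, so EM ≈ 17.39.
Step 2: By the inverse law of cosines on triangle AEM: cos(∠AEM) = (9² + 17.39² − 9²) / (2·9·17.39) = 302.3/312.96 = 0.9659, so ∠AEM = 15°.

Therefore, the measure of angle ∠AEM = 15°.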